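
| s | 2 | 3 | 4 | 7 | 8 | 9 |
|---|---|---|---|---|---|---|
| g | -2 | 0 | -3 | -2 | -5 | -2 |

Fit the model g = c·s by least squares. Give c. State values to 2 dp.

XᵀX·[c]ᵀ = Xᵀg reads: 223·c = -88.
c = (-88)/223 = -0.394619.

c = -0.39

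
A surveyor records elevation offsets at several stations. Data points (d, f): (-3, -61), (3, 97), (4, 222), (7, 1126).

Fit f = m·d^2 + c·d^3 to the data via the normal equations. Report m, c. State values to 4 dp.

m = 2.0117, c = 2.9936

From the data, Σd^2·d^2 = 2819, Σd^2·d^3 = 17831, Σd^3·d^3 = 123203.
Right-hand side: Σd^2·f = 59050, Σd^3·f = 404692.
AᵀA·[m, c]ᵀ = Aᵀf becomes [[2819, 17831]; [17831, 123203]]·[m, c]ᵀ = [59050, 404692]ᵀ.
Eliminating c: 123203·(row 1) − 17831·(row 2) gives 29364696·m = 123203·59050 − 17831·404692 = 59074098, so m = 9845683/4894116.
Then c = (404692 − 17831·(9845683/4894116))/123203 = 14651033/4894116.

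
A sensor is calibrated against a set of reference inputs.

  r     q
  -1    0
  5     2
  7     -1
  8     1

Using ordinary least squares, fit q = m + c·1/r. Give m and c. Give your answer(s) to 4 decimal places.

m = 0.5858, c = 0.6448

From the data, Σ1 = 4, Σ1/r = -149/280, Σ1/r·1/r = 84361/78400.
And Σq = 2, Σ1/r·q = 107/280.
MᵀM·[m, c]ᵀ = Mᵀq becomes [[4, -149/280]; [-149/280, 84361/78400]]·[m, c]ᵀ = [2, 107/280]ᵀ.
det = 4·(84361/78400) − (-149/280)² = 315243/78400.
m = (2·(84361/78400) − (-149/280)·(107/280))/(315243/78400) = 61555/105081; c = (4·(107/280) − (-149/280)·2)/(315243/78400) = 67760/105081.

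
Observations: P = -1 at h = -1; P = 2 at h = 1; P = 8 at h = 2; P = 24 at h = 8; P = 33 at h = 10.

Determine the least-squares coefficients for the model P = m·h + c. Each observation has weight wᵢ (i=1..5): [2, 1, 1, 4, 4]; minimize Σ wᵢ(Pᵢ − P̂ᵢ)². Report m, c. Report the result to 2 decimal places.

Entries of MᵀWM: Σwᵢ·h·h = 663, Σwᵢ·h = 73, Σwᵢ·1 = 12.
Moment sums: Σwᵢ·h·P = 2108, Σwᵢ·P = 236.
Normal equations: [[663, 73]; [73, 12]]·[m, c]ᵀ = [2108, 236]ᵀ.
Eliminating c: 12·(row 1) − 73·(row 2) gives 2627·m = 12·2108 − 73·236 = 8068, so m = 8068/2627.
Then c = (236 − 73·(8068/2627))/12 = 2584/2627.

m = 3.07, c = 0.98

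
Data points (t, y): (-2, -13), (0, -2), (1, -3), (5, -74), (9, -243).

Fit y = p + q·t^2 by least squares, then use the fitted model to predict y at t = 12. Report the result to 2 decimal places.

Setting ∂/∂p … = 0 gives: 5·p + 111·q = -335;  111·p + 7203·q = -21588.
det = 5·7203 − 111² = 23694.
p = ((-335)·7203 − 111·(-21588))/23694 = -5579/7898; q = (5·(-21588) − 111·(-335))/23694 = -23585/7898.
At t = 12: ŷ = (-5579/7898)·(1) + (-23585/7898)·(144) = -3401819/7898.

ŷ = -430.72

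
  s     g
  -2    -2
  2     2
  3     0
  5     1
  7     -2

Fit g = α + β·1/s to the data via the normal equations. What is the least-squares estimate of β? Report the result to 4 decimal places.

β = 3.5332

Forming MᵀM = [[5, 71/105]; [71/105, 14807/22050]] and Mᵀg = [-1, 67/35]ᵀ gives MᵀM·[α, β]ᵀ = Mᵀg.
det = 5·(14807/22050) − (71/105)² = 63953/22050.
α = ((-1)·(14807/22050) − (71/105)·(67/35))/(63953/22050) = -43349/63953; β = (5·(67/35) − (71/105)·(-1))/(63953/22050) = 225960/63953.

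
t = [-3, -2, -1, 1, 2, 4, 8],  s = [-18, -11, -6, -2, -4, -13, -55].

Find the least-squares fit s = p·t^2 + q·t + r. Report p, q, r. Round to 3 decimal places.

p = -1.033, q = 1.781, r = -3.255

Compute the Gram sums: Σt^2·t^2 = 4467, Σt^2·t = 549, Σt^2 = 99, Σt·t = 99, Σt = 9, Σ1 = 7.
And Σt^2·s = -3958, Σt·s = -420, Σs = -109.
Normal equations: [[4467, 549, 99]; [549, 99, 9]; [99, 9, 7]]·[p, q, r]ᵀ = [-3958, -420, -109]ᵀ.
Inverting the 3×3 Gram matrix, [p, q, r]ᵀ = [-18131/17556, 31259/17556, -9523/2926]ᵀ.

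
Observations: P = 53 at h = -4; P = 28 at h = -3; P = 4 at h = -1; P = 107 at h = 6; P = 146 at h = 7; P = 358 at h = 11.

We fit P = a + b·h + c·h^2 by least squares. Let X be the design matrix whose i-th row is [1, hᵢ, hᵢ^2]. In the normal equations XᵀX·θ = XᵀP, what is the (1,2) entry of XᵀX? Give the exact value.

16

Row 1 ↔ basis 1, column 2 ↔ basis h, so (XᵀX)_{1,2} = Σᵢ h = (1)·(-4) + (1)·(-3) + (1)·(-1) + (1)·(6) + (1)·(7) + (1)·(11) = 16.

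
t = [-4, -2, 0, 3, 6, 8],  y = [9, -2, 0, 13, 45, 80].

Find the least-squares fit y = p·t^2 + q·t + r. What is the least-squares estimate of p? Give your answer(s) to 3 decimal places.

p = 1.056

The normal system XᵀX·[p, q, r]ᵀ = Xᵀy is [[5745, 683, 129]; [683, 129, 11]; [129, 11, 6]]·[p, q, r]ᵀ = [6993, 917, 145]ᵀ.
Inverting the 3×3 Gram matrix, [p, q, r]ᵀ = [393113/372108, 204531/124036, -146060/93027]ᵀ.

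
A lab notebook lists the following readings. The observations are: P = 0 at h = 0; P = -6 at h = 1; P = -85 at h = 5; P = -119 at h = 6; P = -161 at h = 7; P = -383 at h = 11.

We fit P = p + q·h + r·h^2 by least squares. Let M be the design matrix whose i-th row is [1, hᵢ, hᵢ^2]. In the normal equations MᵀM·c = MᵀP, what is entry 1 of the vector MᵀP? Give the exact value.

-754

Entry 1 ↔ basis 1, so (MᵀP)_{1} = Σᵢ Pᵢ = (1)·(0) + (1)·(-6) + (1)·(-85) + (1)·(-119) + (1)·(-161) + (1)·(-383) = -754.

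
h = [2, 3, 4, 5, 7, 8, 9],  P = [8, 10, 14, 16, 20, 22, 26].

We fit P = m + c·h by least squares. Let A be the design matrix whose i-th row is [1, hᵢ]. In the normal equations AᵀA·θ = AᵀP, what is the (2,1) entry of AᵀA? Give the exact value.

38

Row 2 ↔ basis h, column 1 ↔ basis 1, so (AᵀA)_{2,1} = Σᵢ h = (2)·(1) + (3)·(1) + (4)·(1) + (5)·(1) + (7)·(1) + (8)·(1) + (9)·(1) = 38.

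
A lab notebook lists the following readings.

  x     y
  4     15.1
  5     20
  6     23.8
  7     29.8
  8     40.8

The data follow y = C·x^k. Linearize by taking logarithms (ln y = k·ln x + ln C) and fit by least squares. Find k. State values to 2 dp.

k = 1.37

Linearized form: ln y = k·ln x + ln C. From the 5 transformed points,
XᵀX = [[15.8331, 8.8128]; [8.8128, 5]], rhs = [28.5815, 15.9833]ᵀ  (here Σln x = 8.8128, Σ(ln x)² = 15.8331, Σln y = 15.9833, Σln x·ln y = 28.5815).
Δ = 15.8331·5 − (8.8128)² = 1.4995; k = (28.5815·5 − 8.8128·15.9833)/1.4995 = 1.36660, ln C = (15.8331·15.9833 − 8.8128·28.5815)/1.4995 = 0.78793.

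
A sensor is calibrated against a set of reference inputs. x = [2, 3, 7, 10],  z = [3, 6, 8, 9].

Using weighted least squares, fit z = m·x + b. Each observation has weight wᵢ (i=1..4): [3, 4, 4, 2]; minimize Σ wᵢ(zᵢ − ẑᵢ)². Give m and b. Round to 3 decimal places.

m = 0.667, b = 3.000

MᵀWM·[m, b]ᵀ = MᵀWz reads: 444·m + 66·b = 494;  66·m + 13·b = 83.
det = 444·13 − 66² = 1416.
m = (494·13 − 66·83)/1416 = 2/3; b = (444·83 − 66·494)/1416 = 3.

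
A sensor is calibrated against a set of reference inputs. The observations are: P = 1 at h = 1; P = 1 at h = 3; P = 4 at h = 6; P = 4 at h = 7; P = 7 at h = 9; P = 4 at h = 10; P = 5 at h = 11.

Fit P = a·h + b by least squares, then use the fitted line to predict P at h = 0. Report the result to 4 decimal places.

Sums needed: Σh·h = 397, Σh = 47, Σ1 = 7.
And Σh·P = 214, ΣP = 26.
Eliminating b: 7·(row 1) − 47·(row 2) gives 570·a = 7·214 − 47·26 = 276, so a = 46/95.
Then b = (26 − 47·(46/95))/7 = 44/95.
At h = 0: P̂ = (46/95)·(0) + (44/95)·(1) = 44/95.

P̂ = 0.4632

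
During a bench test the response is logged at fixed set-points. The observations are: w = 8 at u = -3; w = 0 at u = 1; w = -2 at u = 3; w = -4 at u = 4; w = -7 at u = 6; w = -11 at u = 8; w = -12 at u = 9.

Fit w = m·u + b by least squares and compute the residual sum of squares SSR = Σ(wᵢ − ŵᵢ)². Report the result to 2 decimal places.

SSR = 1.54

From the data, Σu·u = 216, Σu = 28, Σ1 = 7.
Moment sums: Σu·w = -284, Σw = -28.
Δ = 216·7 − 28² = 728.
m = ((-284)·7 − 28·(-28))/728 = -43/26; b = (216·(-28) − 28·(-284))/728 = 34/13.
Residuals: 11/26, -25/26, 9/26, 0, 4/13, -5/13, 7/26; SSR = 20/13.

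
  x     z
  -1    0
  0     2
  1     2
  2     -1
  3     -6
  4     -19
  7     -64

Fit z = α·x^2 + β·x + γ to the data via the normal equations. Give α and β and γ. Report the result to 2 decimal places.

α = -1.53, β = 1.18, γ = 2.51

Normal-equation sums: Σx^2·x^2 = 2756, Σx^2·x = 442, Σx^2 = 80, Σx·x = 80, Σx = 16, Σ1 = 7.
And Σx^2·z = -3496, Σx·z = -542, Σz = -86.
Solving the 3×3 system (Gaussian elimination) gives α = -11449/7483, β = 8798/7483, γ = 2686/1069.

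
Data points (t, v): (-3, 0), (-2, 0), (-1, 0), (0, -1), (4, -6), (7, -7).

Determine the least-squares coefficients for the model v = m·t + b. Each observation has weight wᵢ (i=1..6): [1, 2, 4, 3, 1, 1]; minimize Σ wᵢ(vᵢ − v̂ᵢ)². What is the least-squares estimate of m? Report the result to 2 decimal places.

m = -0.85

Sums needed: Σwᵢ·t·t = 86, Σwᵢ·t = 0, Σwᵢ·1 = 12.
For XᵀWv: Σwᵢ·t·v = -73, Σwᵢ·v = -16.
So XᵀWX·[m, b]ᵀ = XᵀWv: [[86, 0]; [0, 12]]·[m, b]ᵀ = [-73, -16]ᵀ.
Δ = 86·12 − 0² = 1032.
m = ((-73)·12 − 0·(-16))/1032 = -73/86; b = (86·(-16) − 0·(-73))/1032 = -4/3.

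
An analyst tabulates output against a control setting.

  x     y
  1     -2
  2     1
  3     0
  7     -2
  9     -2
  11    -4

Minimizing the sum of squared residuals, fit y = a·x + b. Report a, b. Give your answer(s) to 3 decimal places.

From the data, Σx·x = 265, Σx = 33, Σ1 = 6.
Right-hand side: Σx·y = -76, Σy = -9.
MᵀM·[a, b]ᵀ = Mᵀy becomes [[265, 33]; [33, 6]]·[a, b]ᵀ = [-76, -9]ᵀ.
det = 265·6 − 33² = 501.
a = ((-76)·6 − 33·(-9))/501 = -53/167; b = (265·(-9) − 33·(-76))/501 = 41/167.

a = -0.317, b = 0.246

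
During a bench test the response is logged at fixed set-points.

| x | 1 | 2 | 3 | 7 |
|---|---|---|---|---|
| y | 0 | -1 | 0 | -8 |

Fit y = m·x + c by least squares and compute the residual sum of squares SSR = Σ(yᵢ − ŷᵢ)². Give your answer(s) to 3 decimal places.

SSR = 4.916

Entries of AᵀA: Σx·x = 63, Σx = 13, Σ1 = 4.
Right-hand side: Σx·y = -58, Σy = -9.
AᵀA·[m, c]ᵀ = Aᵀy becomes [[63, 13]; [13, 4]]·[m, c]ᵀ = [-58, -9]ᵀ.
Δ = 63·4 − 13² = 83.
m = ((-58)·4 − 13·(-9))/83 = -115/83; c = (63·(-9) − 13·(-58))/83 = 187/83.
Residuals: -72/83, -40/83, 158/83, -46/83; SSR = 408/83.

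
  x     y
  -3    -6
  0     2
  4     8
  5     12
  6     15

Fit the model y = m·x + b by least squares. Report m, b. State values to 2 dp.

m = 2.20, b = 0.93

Sums needed: Σx·x = 86, Σx = 12, Σ1 = 5.
Moment sums: Σx·y = 200, Σy = 31.
Normal equations: [[86, 12]; [12, 5]]·[m, b]ᵀ = [200, 31]ᵀ.
Eliminating b: 5·(row 1) − 12·(row 2) gives 286·m = 5·200 − 12·31 = 628, so m = 314/143.
Then b = (31 − 12·(314/143))/5 = 133/143.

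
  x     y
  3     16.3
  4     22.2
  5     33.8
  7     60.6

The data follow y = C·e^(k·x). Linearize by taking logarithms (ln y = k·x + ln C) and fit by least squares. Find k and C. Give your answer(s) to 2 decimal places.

Linearized form: ln y = k·x + ln C. From the 4 transformed points,
XᵀX = [[99.0000, 19.0000]; [19.0000, 4]], rhs = [67.1062, 13.5160]ᵀ  (here Σx = 19.0000, Σ(x)² = 99.0000, Σln y = 13.5160, Σx·ln y = 67.1062).
Solving (det = 35.0000): k = 0.33202, ln C = 1.80191, so C = exp(1.80191) = 6.06122.

k = 0.33, C = 6.06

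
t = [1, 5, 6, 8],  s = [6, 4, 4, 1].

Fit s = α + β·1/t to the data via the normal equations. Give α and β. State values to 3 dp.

Compute the Gram sums: Σ1 = 4, Σ1/t = 179/120, Σ1/t·1/t = 15601/14400.
Moment sums: Σs = 15, Σ1/t·s = 911/120.
So XᵀX·[α, β]ᵀ = Xᵀs: [[4, 179/120]; [179/120, 15601/14400]]·[α, β]ᵀ = [15, 911/120]ᵀ.
det = 4·(15601/14400) − (179/120)² = 10121/4800.
α = (15·(15601/14400) − (179/120)·(911/120))/(10121/4800) = 70946/30363; β = (4·(911/120) − (179/120)·15)/(10121/4800) = 38360/10121.

α = 2.337, β = 3.790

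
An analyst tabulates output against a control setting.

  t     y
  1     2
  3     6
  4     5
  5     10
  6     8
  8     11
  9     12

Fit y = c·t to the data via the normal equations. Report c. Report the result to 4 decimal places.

c = 1.4397

The normal system AᵀA·[c]ᵀ = Aᵀy is [[232]]·[c]ᵀ = [334]ᵀ.
Hence c = 334 / 232 ≈ 1.43966.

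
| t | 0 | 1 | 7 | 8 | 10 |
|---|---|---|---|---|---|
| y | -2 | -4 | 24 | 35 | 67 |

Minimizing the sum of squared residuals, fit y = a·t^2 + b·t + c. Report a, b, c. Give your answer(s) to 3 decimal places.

a = 1.077, b = -3.936, c = -1.613

Compute the Gram sums: Σt^2·t^2 = 16498, Σt^2·t = 1856, Σt^2 = 214, Σt·t = 214, Σt = 26, Σ1 = 5.
Right-hand side: Σt^2·y = 10112, Σt·y = 1114, Σy = 120.
Inverting the 3×3 Gram matrix, [a, b, c]ᵀ = [11642/10813, -42563/10813, -17438/10813]ᵀ.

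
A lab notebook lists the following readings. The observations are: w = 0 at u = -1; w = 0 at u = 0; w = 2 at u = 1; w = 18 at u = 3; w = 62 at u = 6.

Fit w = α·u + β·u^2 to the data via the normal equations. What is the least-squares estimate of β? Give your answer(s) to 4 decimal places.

β = 1.4934

The normal system AᵀA·[α, β]ᵀ = Aᵀw is [[47, 243]; [243, 1379]]·[α, β]ᵀ = [428, 2396]ᵀ.
Eliminating β: 1379·(row 1) − 243·(row 2) gives 5764·α = 1379·428 − 243·2396 = 7984, so α = 1996/1441.
Then β = (2396 − 243·(1996/1441))/1379 = 2152/1441.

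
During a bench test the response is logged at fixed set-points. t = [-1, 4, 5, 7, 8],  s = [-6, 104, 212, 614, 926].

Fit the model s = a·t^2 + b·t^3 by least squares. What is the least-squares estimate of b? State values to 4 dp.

The normal equations are: 7379·a + 53723·b = 96308;  53723·a + 399515·b = 717876.
(Σt^2·t^2 = 7379, Σt^2·t^3 = 53723, Σt^3·t^3 = 399515, Σt^2·s = 96308, Σt^3·s = 717876.)
Δ = 7379·399515 − 53723² = 61860456.
a = (96308·399515 − 53723·717876)/61860456 = -11245216/7732557; b = (7379·717876 − 53723·96308)/61860456 = 15406540/7732557.

b = 1.9924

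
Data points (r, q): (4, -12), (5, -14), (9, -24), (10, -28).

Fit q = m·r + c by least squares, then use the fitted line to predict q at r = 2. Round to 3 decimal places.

q̂ = -6.423

Forming AᵀA = [[222, 28]; [28, 4]] and Aᵀq = [-614, -78]ᵀ gives AᵀA·[m, c]ᵀ = Aᵀq.
det = 222·4 − 28² = 104.
m = ((-614)·4 − 28·(-78))/104 = -34/13; c = (222·(-78) − 28·(-614))/104 = -31/26.
At r = 2: q̂ = (-34/13)·(2) + (-31/26)·(1) = -167/26.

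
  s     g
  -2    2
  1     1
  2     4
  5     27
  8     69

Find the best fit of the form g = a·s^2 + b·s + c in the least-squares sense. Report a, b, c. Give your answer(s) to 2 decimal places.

The normal system MᵀM·[a, b, c]ᵀ = Mᵀg is [[4754, 638, 98]; [638, 98, 14]; [98, 14, 5]]·[a, b, c]ᵀ = [5116, 692, 103]ᵀ.
Inverting the 3×3 Gram matrix, [a, b, c]ᵀ = [614/597, 301/597, -193/199]ᵀ.

a = 1.03, b = 0.50, c = -0.97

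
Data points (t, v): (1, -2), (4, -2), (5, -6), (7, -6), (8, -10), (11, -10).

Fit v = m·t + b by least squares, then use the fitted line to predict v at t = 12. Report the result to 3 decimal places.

Compute the Gram sums: Σt·t = 276, Σt = 36, Σ1 = 6.
And Σt·v = -272, Σv = -36.
Normal equations: [[276, 36]; [36, 6]]·[m, b]ᵀ = [-272, -36]ᵀ.
Determinant 276·6 − 36² = 360.
m = ((-272)·6 − 36·(-36))/360 = -14/15; b = (276·(-36) − 36·(-272))/360 = -2/5.
At t = 12: v̂ = (-14/15)·(12) + (-2/5)·(1) = -58/5.

v̂ = -11.600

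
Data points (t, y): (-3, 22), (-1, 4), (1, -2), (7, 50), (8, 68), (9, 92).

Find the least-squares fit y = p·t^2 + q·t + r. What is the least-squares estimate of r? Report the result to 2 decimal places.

r = -0.66

Sums needed: Σt^2·t^2 = 13141, Σt^2·t = 1557, Σt^2 = 205, Σt·t = 205, Σt = 21, Σ1 = 6.
Moment sums: Σt^2·y = 14454, Σt·y = 1650, Σy = 234.
XᵀX·[p, q, r]ᵀ = Xᵀy becomes [[13141, 1557, 205]; [1557, 205, 21]; [205, 21, 6]]·[p, q, r]ᵀ = [14454, 1650, 234]ᵀ.
Inverting the 3×3 Gram matrix, [p, q, r]ᵀ = [227601/153350, -483933/153350, -50976/76675]ᵀ.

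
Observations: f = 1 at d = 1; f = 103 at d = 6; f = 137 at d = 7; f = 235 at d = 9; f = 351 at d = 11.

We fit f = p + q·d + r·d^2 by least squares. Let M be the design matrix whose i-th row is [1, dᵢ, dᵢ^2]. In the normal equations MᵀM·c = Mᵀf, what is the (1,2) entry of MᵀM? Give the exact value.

34

Row 1 ↔ basis 1, column 2 ↔ basis d, so (MᵀM)_{1,2} = Σᵢ d = (1)·(1) + (1)·(6) + (1)·(7) + (1)·(9) + (1)·(11) = 34.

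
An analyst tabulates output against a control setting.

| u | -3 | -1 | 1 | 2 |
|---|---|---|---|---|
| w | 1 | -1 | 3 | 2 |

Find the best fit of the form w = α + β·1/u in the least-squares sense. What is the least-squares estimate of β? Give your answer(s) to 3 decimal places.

β = 1.894

From the data, Σ1 = 4, Σ1/u = 1/6, Σ1/u·1/u = 85/36.
Moment sums: Σw = 5, Σ1/u·w = 14/3.
XᵀX·[α, β]ᵀ = Xᵀw becomes [[4, 1/6]; [1/6, 85/36]]·[α, β]ᵀ = [5, 14/3]ᵀ.
Eliminating β: (85/36)·(row 1) − (1/6)·(row 2) gives (113/12)·α = (85/36)·5 − (1/6)·(14/3) = 397/36, so α = 397/339.
Then β = ((14/3) − (1/6)·(397/339))/(85/36) = 214/113.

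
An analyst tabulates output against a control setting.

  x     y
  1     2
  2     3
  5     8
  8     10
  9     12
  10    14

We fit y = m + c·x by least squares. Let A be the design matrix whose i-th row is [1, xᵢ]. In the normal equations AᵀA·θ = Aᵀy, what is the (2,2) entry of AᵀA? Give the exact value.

275

Row 2 ↔ basis x, column 2 ↔ basis x, so (AᵀA)_{2,2} = Σᵢ (x)·(x) = (1)·(1) + (2)·(2) + (5)·(5) + (8)·(8) + (9)·(9) + (10)·(10) = 275.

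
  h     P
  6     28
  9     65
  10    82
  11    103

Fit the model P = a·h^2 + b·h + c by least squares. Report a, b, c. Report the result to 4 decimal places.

Normal-equation sums: Σh^2·h^2 = 32498, Σh^2·h = 3276, Σh^2 = 338, Σh·h = 338, Σh = 36, Σ1 = 4.
For AᵀP: Σh^2·P = 26936, Σh·P = 2706, ΣP = 278.
Inverting the 3×3 Gram matrix, [a, b, c]ᵀ = [247/181, -1491/181, 5127/181]ᵀ.

a = 1.3646, b = -8.2376, c = 28.3260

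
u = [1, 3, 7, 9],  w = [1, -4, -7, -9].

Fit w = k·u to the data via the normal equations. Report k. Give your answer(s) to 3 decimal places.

MᵀM·[k]ᵀ = Mᵀw reads: 140·k = -141.
k = (-141)/140 = -1.00714.

k = -1.007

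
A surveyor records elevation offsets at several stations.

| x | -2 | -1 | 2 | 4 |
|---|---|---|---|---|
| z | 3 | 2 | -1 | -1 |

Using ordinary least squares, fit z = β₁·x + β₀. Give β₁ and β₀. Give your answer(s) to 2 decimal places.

Setting ∂/∂β₁ … = 0 gives: 25·β₁ + 3·β₀ = -14;  3·β₁ + 4·β₀ = 3.
Eliminating β₀: 4·(row 1) − 3·(row 2) gives 91·β₁ = 4·(-14) − 3·3 = -65, so β₁ = -5/7.
Then β₀ = (3 − 3·(-5/7))/4 = 9/7.

β₁ = -0.71, β₀ = 1.29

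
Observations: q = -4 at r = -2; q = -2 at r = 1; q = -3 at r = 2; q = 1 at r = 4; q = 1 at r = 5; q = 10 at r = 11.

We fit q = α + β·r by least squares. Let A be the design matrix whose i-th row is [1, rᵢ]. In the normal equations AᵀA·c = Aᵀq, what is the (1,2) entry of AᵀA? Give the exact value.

Row 1 ↔ basis 1, column 2 ↔ basis r, so (AᵀA)_{1,2} = Σᵢ r = (1)·(-2) + (1)·(1) + (1)·(2) + (1)·(4) + (1)·(5) + (1)·(11) = 21.

21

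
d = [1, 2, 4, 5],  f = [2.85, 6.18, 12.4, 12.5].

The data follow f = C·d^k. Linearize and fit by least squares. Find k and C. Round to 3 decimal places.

k = 0.956, C = 2.993

Linearized form: ln f = k·ln d + ln C. From the 4 transformed points,
XᵀX = [[4.9926, 3.6889]; [3.6889, 4]], rhs = [8.8177, 7.9121]ᵀ  (here Σln d = 3.6889, Σ(ln d)² = 4.9926, Σln f = 7.9121, Σln d·ln f = 8.8177).
Δ = 4.9926·4 − (3.6889)² = 6.3624; k = (8.8177·4 − 3.6889·7.9121)/6.3624 = 0.95628, ln C = (4.9926·7.9121 − 3.6889·8.8177)/6.3624 = 1.09612, so C = exp(1.09612) = 2.99253.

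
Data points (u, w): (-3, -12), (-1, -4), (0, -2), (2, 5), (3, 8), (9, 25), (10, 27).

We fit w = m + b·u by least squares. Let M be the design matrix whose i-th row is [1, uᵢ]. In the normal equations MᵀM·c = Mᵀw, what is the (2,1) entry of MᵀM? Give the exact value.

20

Row 2 ↔ basis u, column 1 ↔ basis 1, so (MᵀM)_{2,1} = Σᵢ u = (-3)·(1) + (-1)·(1) + (0)·(1) + (2)·(1) + (3)·(1) + (9)·(1) + (10)·(1) = 20.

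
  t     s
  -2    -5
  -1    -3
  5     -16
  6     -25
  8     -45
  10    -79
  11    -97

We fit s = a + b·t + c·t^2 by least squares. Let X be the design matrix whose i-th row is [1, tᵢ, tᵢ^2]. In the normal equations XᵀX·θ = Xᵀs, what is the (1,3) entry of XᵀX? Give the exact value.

351

Row 1 ↔ basis 1, column 3 ↔ basis t^2, so (XᵀX)_{1,3} = Σᵢ t^2 = (1)·(4) + (1)·(1) + (1)·(25) + (1)·(36) + (1)·(64) + (1)·(100) + (1)·(121) = 351.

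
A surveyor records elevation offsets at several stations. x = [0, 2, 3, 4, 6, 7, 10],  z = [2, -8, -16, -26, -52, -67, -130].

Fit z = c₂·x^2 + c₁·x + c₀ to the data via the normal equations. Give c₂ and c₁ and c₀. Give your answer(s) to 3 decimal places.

c₂ = -1.052, c₁ = -2.599, c₀ = 1.625

Compute the Gram sums: Σx^2·x^2 = 14050, Σx^2·x = 1658, Σx^2 = 214, Σx·x = 214, Σx = 32, Σ1 = 7.
Right-hand side: Σx^2·z = -18747, Σx·z = -2249, Σz = -297.
So MᵀM·[c₂, c₁, c₀]ᵀ = Mᵀz: [[14050, 1658, 214]; [1658, 214, 32]; [214, 32, 7]]·[c₂, c₁, c₀]ᵀ = [-18747, -2249, -297]ᵀ.
Inverting the 3×3 Gram matrix, [c₂, c₁, c₀]ᵀ = [-28463/27048, -70307/27048, 7325/4508]ᵀ.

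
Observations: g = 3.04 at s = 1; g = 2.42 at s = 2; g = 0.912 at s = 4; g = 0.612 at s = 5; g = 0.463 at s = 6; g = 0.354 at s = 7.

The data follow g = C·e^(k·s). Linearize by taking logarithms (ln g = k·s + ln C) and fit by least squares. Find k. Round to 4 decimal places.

With ln gᵢ as the transformed response and sᵢ as the regressor:
Sums: Σs = 25.0000, Σ(s)² = 131.0000, Σln g = -0.3960, Σs·ln g = -11.8336.
Normal system: [[131.0000, 25.0000]; [25.0000, 6]]·[k, ln C]ᵀ = [-11.8336, -0.3960]ᵀ.
Δ = 131.0000·6 − (25.0000)² = 161.0000; k = (-11.8336·6 − 25.0000·-0.3960)/161.0000 = -0.37951, ln C = (131.0000·-0.3960 − 25.0000·-11.8336)/161.0000 = 1.51530.

k = -0.3795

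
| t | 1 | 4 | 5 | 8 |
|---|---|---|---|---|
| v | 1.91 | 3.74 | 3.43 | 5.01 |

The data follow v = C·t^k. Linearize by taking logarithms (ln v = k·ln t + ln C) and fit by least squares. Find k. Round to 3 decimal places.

k = 0.442

Linearized form: ln v = k·ln t + ln C. From the 4 transformed points,
XᵀX = [[8.8362, 5.0752]; [5.0752, 4]], rhs = [7.1633, 4.8102]ᵀ  (here Σln t = 5.0752, Σ(ln t)² = 8.8362, Σln v = 4.8102, Σln t·ln v = 7.1633).
Slope k = (n·Σln t·ln v − Σln t·Σln v)/(n·Σ(ln t)² − (Σln t)²) = (4·7.1633 − 5.0752·4.8102)/9.5873 = 0.44230; ln C = (Σln v − k·Σln t)/n = 0.64136.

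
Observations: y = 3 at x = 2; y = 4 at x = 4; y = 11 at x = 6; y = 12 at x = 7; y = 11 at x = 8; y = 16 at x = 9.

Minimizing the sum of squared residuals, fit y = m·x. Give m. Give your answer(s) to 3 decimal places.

m = 1.616

Compute the Gram sums: Σx·x = 250.
Moment sums: Σx·y = 404.
So MᵀM·[m]ᵀ = Mᵀy: [[250]]·[m]ᵀ = [404]ᵀ.
m = 404/250 = 1.616.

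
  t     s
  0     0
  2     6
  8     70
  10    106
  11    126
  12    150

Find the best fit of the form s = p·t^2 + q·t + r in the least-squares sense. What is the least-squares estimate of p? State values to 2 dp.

p = 0.94

Setting ∂/∂p … = 0 gives: 49489·p + 4579·q + 433·r = 51950;  4579·p + 433·q + 43·r = 4818;  433·p + 43·q + 6·r = 458.
Row-reducing yields p = 9929/10605, q = 2615/2121, r = -244/3535.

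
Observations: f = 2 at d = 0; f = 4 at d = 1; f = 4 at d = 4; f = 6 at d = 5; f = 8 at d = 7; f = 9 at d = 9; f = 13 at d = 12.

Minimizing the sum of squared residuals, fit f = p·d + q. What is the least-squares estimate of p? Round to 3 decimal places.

The normal equations are: 316·p + 38·q = 343;  38·p + 7·q = 46.
Eliminating q: 7·(row 1) − 38·(row 2) gives 768·p = 7·343 − 38·46 = 653, so p = 653/768.
Then q = (46 − 38·(653/768))/7 = 751/384.

p = 0.850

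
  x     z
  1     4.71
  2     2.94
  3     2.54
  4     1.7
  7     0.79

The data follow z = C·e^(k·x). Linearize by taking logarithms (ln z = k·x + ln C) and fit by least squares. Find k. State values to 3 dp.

k = -0.289

With ln zᵢ as the transformed response and xᵢ as the regressor:
Σx = 17.0000, Σ(x)² = 79.0000, Σln z = 3.8552, Σx·ln z = 6.9755.
Normal system: [[79.0000, 17.0000]; [17.0000, 5]]·[k, ln C]ᵀ = [6.9755, 3.8552]ᵀ.
Solving (det = 106.0000): k = -0.28925, ln C = 1.75449.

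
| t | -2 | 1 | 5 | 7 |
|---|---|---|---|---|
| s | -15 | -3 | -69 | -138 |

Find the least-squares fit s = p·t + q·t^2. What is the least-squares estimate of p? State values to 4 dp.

p = 1.2318

Sums needed: Σt·t = 79, Σt·t^2 = 461, Σt^2·t^2 = 3043.
For Aᵀs: Σt·s = -1284, Σt^2·s = -8550.
Determinant 79·3043 − 461² = 27876.
p = ((-1284)·3043 − 461·(-8550))/27876 = 5723/4646; q = (79·(-8550) − 461·(-1284))/27876 = -13921/4646.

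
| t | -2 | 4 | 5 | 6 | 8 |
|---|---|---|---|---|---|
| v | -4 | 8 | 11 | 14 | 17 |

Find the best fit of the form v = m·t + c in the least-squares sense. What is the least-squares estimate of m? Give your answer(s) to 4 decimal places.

m = 2.1444

MᵀM·[m, c]ᵀ = Mᵀv reads: 145·m + 21·c = 315;  21·m + 5·c = 46.
(Σt·t = 145, Σt = 21, Σ1 = 5, Σt·v = 315, Σv = 46.)
det = 145·5 − 21² = 284.
m = (315·5 − 21·46)/284 = 609/284; c = (145·46 − 21·315)/284 = 55/284.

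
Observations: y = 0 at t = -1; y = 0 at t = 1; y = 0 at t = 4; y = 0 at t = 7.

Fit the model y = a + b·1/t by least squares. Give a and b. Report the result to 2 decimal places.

a = 0.00, b = 0.00

Entries of AᵀA: Σ1 = 4, Σ1/t = 11/28, Σ1/t·1/t = 1633/784.
Moment sums: Σy = 0, Σ1/t·y = 0.
Normal equations: [[4, 11/28]; [11/28, 1633/784]]·[a, b]ᵀ = [0, 0]ᵀ.
det = 4·(1633/784) − (11/28)² = 6411/784.
a = (0·(1633/784) − (11/28)·0)/(6411/784) = 0; b = (4·0 − (11/28)·0)/(6411/784) = 0.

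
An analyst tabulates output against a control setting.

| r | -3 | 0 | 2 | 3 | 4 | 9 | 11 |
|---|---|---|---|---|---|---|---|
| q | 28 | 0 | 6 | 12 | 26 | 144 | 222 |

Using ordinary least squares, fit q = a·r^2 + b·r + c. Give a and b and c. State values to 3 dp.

The normal system AᵀA·[a, b, c]ᵀ = Aᵀq is [[21636, 2132, 240]; [2132, 240, 26]; [240, 26, 7]]·[a, b, c]ᵀ = [39326, 3806, 438]ᵀ.
Row-reducing yields a = 342651/167996, b = -411325/167996, c = 145747/83998.

a = 2.040, b = -2.448, c = 1.735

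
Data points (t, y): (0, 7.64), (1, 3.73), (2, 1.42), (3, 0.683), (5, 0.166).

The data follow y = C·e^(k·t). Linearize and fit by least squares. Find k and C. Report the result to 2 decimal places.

Linearized form: ln y = k·t + ln C. From the 5 transformed points,
Σt = 11.0000, Σ(t)² = 39.0000, Σln y = 1.5234, Σt·ln y = -8.1049.
Normal system: [[39.0000, 11.0000]; [11.0000, 5]]·[k, ln C]ᵀ = [-8.1049, 1.5234]ᵀ.
Δ = 39.0000·5 − (11.0000)² = 74.0000; k = (-8.1049·5 − 11.0000·1.5234)/74.0000 = -0.77408, ln C = (39.0000·1.5234 − 11.0000·-8.1049)/74.0000 = 2.00767, so C = exp(2.00767) = 7.44597.

k = -0.77, C = 7.45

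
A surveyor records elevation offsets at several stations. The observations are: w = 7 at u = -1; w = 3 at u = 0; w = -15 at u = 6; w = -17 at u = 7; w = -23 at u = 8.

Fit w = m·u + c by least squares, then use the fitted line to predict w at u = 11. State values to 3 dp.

ŵ = -31.000

Setting ∂/∂m … = 0 gives: 150·m + 20·c = -400;  20·m + 5·c = -45.
(Σu·u = 150, Σu = 20, Σ1 = 5, Σu·w = -400, Σw = -45.)
Determinant 150·5 − 20² = 350.
m = ((-400)·5 − 20·(-45))/350 = -22/7; c = (150·(-45) − 20·(-400))/350 = 25/7.
At u = 11: ŵ = (-22/7)·(11) + (25/7)·(1) = -31.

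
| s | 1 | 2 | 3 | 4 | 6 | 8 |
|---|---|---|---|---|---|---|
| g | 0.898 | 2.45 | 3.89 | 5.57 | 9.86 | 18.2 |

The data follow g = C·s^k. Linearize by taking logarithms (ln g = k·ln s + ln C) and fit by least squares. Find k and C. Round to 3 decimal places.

Linearized form: ln g = k·ln s + ln C. From the 6 transformed points,
Σln s = 7.0493, Σ(ln s)² = 11.1437, Σln g = 9.0542, Σln s·ln g = 14.6281.
Equations: 11.1437·k + 7.0493·ln C = 14.6281;  7.0493·k + 6·ln C = 9.0542.
Solving (det = 17.1702): k = 1.39445, ln C = -0.12926, so C = exp(-0.12926) = 0.87874.

k = 1.394, C = 0.879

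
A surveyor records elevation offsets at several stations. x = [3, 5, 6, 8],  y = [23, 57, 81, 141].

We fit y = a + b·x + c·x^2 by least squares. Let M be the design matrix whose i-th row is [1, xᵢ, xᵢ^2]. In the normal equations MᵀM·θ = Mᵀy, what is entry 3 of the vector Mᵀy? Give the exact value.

Entry 3 ↔ basis x^2, so (Mᵀy)_{3} = Σᵢ (x^2)·yᵢ = (9)·(23) + (25)·(57) + (36)·(81) + (64)·(141) = 13572.

13572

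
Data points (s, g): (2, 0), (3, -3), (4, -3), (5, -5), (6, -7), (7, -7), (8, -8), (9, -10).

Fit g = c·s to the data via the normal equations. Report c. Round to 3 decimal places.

Setting ∂/∂c … = 0 gives: 284·c = -291.
(Σs·s = 284, Σs·g = -291.)
c = (-291)/284 = -1.02465.

c = -1.025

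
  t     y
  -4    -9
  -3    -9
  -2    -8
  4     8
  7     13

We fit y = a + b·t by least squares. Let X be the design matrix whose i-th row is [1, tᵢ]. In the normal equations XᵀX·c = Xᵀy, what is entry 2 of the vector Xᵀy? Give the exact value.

202

Entry 2 ↔ basis t, so (Xᵀy)_{2} = Σᵢ (t)·yᵢ = (-4)·(-9) + (-3)·(-9) + (-2)·(-8) + (4)·(8) + (7)·(13) = 202.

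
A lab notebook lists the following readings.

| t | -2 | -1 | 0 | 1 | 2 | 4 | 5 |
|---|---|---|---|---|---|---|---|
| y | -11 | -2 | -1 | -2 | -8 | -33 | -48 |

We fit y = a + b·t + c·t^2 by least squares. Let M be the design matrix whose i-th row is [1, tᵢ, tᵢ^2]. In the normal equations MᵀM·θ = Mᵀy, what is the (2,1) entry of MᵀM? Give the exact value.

Row 2 ↔ basis t, column 1 ↔ basis 1, so (MᵀM)_{2,1} = Σᵢ t = (-2)·(1) + (-1)·(1) + (0)·(1) + (1)·(1) + (2)·(1) + (4)·(1) + (5)·(1) = 9.

9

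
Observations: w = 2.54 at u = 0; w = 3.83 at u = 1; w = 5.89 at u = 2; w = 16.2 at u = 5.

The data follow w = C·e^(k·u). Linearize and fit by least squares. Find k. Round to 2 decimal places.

Linearized form: ln w = k·u + ln C. From the 4 transformed points,
Σu = 8.0000, Σ(u)² = 30.0000, Σln w = 6.8333, Σu·ln w = 18.8144.
Equations: 30.0000·k + 8.0000·ln C = 18.8144;  8.0000·k + 4·ln C = 6.8333.
Δ = 30.0000·4 − (8.0000)² = 56.0000; k = (18.8144·4 − 8.0000·6.8333)/56.0000 = 0.36770, ln C = (30.0000·6.8333 − 8.0000·18.8144)/56.0000 = 0.97292.

k = 0.37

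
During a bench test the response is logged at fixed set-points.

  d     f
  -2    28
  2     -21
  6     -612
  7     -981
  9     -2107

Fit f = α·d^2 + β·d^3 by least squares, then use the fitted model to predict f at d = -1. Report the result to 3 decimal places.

Sums needed: Σd^2·d^2 = 10290, Σd^2·d^3 = 83632, Σd^3·d^3 = 695874.
Moment sums: Σd^2·f = -240740, Σd^3·f = -2005070.
AᵀA·[α, β]ᵀ = Aᵀf becomes [[10290, 83632]; [83632, 695874]]·[α, β]ᵀ = [-240740, -2005070]ᵀ.
Determinant 10290·695874 − 83632² = 166232036.
α = ((-240740)·695874 − 83632·(-2005070))/166232036 = 40826870/41558009; β = (10290·(-2005070) − 83632·(-240740))/166232036 = -124650655/41558009.
At d = -1: f̂ = (40826870/41558009)·(1) + (-124650655/41558009)·(-1) = 165477525/41558009.

f̂ = 3.982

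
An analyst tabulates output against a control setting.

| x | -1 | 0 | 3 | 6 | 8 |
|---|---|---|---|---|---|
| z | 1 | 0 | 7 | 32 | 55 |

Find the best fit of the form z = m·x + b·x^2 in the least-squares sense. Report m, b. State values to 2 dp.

With design matrix M, MᵀM = [[110, 754]; [754, 5474]] and Mᵀz = [652, 4736]ᵀ.
det = 110·5474 − 754² = 33624.
m = (652·5474 − 754·4736)/33624 = -79/1401; b = (110·4736 − 754·652)/33624 = 1223/1401.

m = -0.06, b = 0.87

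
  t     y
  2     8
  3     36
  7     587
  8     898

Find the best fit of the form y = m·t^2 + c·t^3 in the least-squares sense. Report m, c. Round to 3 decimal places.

The normal system AᵀA·[m, c]ᵀ = Aᵀy is [[6594, 49850]; [49850, 380586]]·[m, c]ᵀ = [86591, 662153]ᵀ.
Eliminating c: 380586·(row 1) − 49850·(row 2) gives 24561584·m = 380586·86591 − 49850·662153 = -53004724, so m = -13251181/6140396.
Then c = (662153 − 49850·(-13251181/6140396))/380586 = 12418883/6140396.

m = -2.158, c = 2.022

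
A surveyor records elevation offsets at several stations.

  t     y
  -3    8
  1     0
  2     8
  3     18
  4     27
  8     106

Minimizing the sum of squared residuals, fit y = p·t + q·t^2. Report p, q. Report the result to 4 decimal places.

Sums needed: Σt·t = 103, Σt·t^2 = 585, Σt^2·t^2 = 4531.
Moment sums: Σt·y = 1002, Σt^2·y = 7482.
MᵀM·[p, q]ᵀ = Mᵀy becomes [[103, 585]; [585, 4531]]·[p, q]ᵀ = [1002, 7482]ᵀ.
Determinant 103·4531 − 585² = 124468.
p = (1002·4531 − 585·7482)/124468 = 40773/31117; q = (103·7482 − 585·1002)/124468 = 46119/31117.

p = 1.3103, q = 1.4821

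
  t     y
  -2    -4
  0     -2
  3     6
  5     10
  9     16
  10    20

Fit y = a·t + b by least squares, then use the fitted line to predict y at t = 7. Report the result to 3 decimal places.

Entries of AᵀA: Σt·t = 219, Σt = 25, Σ1 = 6.
And Σt·y = 420, Σy = 46.
Eliminating b: 6·(row 1) − 25·(row 2) gives 689·a = 6·420 − 25·46 = 1370, so a = 1370/689.
Then b = (46 − 25·(1370/689))/6 = -426/689.
At t = 7: ŷ = (1370/689)·(7) + (-426/689)·(1) = 9164/689.

ŷ = 13.300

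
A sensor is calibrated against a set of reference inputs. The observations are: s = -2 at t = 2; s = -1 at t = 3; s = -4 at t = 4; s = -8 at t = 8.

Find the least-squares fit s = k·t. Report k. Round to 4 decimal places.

Sums needed: Σt·t = 93.
Moment sums: Σt·s = -87.
So MᵀM·[k]ᵀ = Mᵀs: [[93]]·[k]ᵀ = [-87]ᵀ.
k = (-87)/93 = -0.935484.

k = -0.9355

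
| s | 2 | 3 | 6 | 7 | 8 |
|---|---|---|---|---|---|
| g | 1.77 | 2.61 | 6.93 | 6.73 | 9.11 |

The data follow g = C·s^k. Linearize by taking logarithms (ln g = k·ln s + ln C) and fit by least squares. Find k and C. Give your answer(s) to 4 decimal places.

Linearized form: ln g = k·ln s + ln C. From the 5 transformed points,
Σln s = 7.6089, Σ(ln s)² = 13.0084, Σln g = 7.5821, Σln s·ln g = 13.2226.
Normal system: [[13.0084, 7.6089]; [7.6089, 5]]·[k, ln C]ᵀ = [13.2226, 7.5821]ᵀ.
Solving (det = 7.1473): k = 1.17828, ln C = -0.27665, so C = exp(-0.27665) = 0.75832.

k = 1.1783, C = 0.7583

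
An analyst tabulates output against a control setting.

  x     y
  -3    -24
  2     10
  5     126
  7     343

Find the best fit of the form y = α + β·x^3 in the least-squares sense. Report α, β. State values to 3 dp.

α = 2.323, β = 0.993

Sums needed: Σ1 = 4, Σx^3 = 449, Σx^3·x^3 = 134067.
Moment sums: Σy = 455, Σx^3·y = 134127.
det = 4·134067 − 449² = 334667.
α = (455·134067 − 449·134127)/334667 = 777462/334667; β = (4·134127 − 449·455)/334667 = 332213/334667.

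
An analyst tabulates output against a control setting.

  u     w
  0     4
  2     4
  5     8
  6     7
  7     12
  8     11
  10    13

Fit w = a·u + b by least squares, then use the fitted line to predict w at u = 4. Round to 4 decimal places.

The normal equations are: 278·a + 38·b = 392;  38·a + 7·b = 59.
det = 278·7 − 38² = 502.
a = (392·7 − 38·59)/502 = 1; b = (278·59 − 38·392)/502 = 3.
At u = 4: ŵ = (1)·(4) + (3)·(1) = 7.

ŵ = 7.0000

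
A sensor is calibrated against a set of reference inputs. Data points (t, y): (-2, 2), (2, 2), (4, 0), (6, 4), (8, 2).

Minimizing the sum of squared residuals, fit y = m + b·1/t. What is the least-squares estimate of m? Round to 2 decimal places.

m = 2.03

Sums needed: Σ1 = 5, Σ1/t = 13/24, Σ1/t·1/t = 349/576.
For Mᵀy: Σy = 10, Σ1/t·y = 11/12.
So MᵀM·[m, b]ᵀ = Mᵀy: [[5, 13/24]; [13/24, 349/576]]·[m, b]ᵀ = [10, 11/12]ᵀ.
Determinant 5·(349/576) − (13/24)² = 197/72.
m = (10·(349/576) − (13/24)·(11/12))/(197/72) = 801/394; b = (5·(11/12) − (13/24)·10)/(197/72) = -60/197.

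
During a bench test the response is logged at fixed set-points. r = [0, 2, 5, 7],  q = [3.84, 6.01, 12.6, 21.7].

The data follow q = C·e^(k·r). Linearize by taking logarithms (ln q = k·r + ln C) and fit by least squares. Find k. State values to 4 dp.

k = 0.2473

Taking logs, ln q = k·r + ln C, so regress ln q on r.
Over the data: Σr = 14.0000, Σ(r)² = 78.0000, Σln q = 8.7499, Σr·ln q = 37.7965.
Normal system: [[78.0000, 14.0000]; [14.0000, 4]]·[k, ln C]ᵀ = [37.7965, 8.7499]ᵀ.
Δ = 78.0000·4 − (14.0000)² = 116.0000; k = (37.7965·4 − 14.0000·8.7499)/116.0000 = 0.24731, ln C = (78.0000·8.7499 − 14.0000·37.7965)/116.0000 = 1.32191.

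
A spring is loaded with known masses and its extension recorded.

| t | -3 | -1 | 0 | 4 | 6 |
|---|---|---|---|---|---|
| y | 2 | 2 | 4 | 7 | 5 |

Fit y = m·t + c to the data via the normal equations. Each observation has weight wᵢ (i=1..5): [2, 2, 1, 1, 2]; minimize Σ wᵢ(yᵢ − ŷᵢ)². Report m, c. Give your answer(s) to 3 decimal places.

AᵀWA·[m, c]ᵀ = AᵀWy reads: 108·m + 8·c = 72;  8·m + 8·c = 29.
(Σwᵢ·t·t = 108, Σwᵢ·t = 8, Σwᵢ·1 = 8, Σwᵢ·t·y = 72, Σwᵢ·y = 29.)
Eliminating c: 8·(row 1) − 8·(row 2) gives 800·m = 8·72 − 8·29 = 344, so m = 43/100.
Then c = (29 − 8·(43/100))/8 = 639/200.

m = 0.430, c = 3.195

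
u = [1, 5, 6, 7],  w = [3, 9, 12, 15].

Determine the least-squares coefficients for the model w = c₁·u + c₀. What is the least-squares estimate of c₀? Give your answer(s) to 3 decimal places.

c₀ = 0.651

Setting ∂/∂c₁ … = 0 gives: 111·c₁ + 19·c₀ = 225;  19·c₁ + 4·c₀ = 39.
(Σu·u = 111, Σu = 19, Σ1 = 4, Σu·w = 225, Σw = 39.)
Determinant 111·4 − 19² = 83.
c₁ = (225·4 − 19·39)/83 = 159/83; c₀ = (111·39 − 19·225)/83 = 54/83.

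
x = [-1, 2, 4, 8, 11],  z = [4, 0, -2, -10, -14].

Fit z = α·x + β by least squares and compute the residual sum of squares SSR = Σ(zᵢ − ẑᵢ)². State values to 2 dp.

SSR = 2.11

Sums needed: Σx·x = 206, Σx = 24, Σ1 = 5.
For Mᵀz: Σx·z = -246, Σz = -22.
Normal equations: [[206, 24]; [24, 5]]·[α, β]ᵀ = [-246, -22]ᵀ.
Δ = 206·5 − 24² = 454.
α = ((-246)·5 − 24·(-22))/454 = -351/227; β = (206·(-22) − 24·(-246))/454 = 686/227.
Residuals: -129/227, 16/227, 264/227, -148/227, -3/227; SSR = 478/227.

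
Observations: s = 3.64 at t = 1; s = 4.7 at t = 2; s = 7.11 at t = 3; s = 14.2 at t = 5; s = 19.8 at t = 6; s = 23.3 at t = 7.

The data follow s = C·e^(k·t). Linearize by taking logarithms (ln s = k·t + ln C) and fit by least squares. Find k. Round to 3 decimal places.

Linearized form: ln s = k·t + ln C. From the 6 transformed points,
Σt = 24.0000, Σ(t)² = 124.0000, Σln s = 13.5884, Σt·ln s = 63.4911.
Normal system: [[124.0000, 24.0000]; [24.0000, 6]]·[k, ln C]ᵀ = [63.4911, 13.5884]ᵀ.
Solving (det = 168.0000): k = 0.32634, ln C = 0.95940.

k = 0.326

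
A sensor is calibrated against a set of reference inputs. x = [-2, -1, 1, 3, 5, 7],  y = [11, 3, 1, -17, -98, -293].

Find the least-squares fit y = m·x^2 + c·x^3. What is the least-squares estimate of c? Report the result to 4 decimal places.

c = -1.0131

Forming MᵀM = [[3125, 20143]; [20143, 134069]] and Mᵀy = [-16912, -113298]ᵀ gives MᵀM·[m, c]ᵀ = Mᵀy.
det = 3125·134069 − 20143² = 13225176.
m = ((-16912)·134069 − 20143·(-113298))/13225176 = 7393343/6612588; c = (3125·(-113298) − 20143·(-16912))/13225176 = -6698917/6612588.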